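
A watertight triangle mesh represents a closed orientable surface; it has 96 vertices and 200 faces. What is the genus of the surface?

Every face is a triangle, so 2E = 3·200 = 600, giving E = 300.
χ = V − E + F = 96 − 300 + 200 = -4.
For a closed orientable surface χ = 2 − 2g, so g = (2 − (-4))/2 = 3.

3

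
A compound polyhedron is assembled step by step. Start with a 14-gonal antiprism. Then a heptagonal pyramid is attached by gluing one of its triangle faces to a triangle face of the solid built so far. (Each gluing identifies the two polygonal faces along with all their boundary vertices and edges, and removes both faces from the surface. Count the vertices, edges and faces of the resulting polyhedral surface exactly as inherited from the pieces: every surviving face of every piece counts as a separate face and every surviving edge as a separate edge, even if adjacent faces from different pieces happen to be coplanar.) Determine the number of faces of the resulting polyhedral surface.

A 14-gonal antiprism: V=28, E=56, F=30.
Attach a heptagonal pyramid (V=8, E=14, F=8) along a 3-gon: merge 3 vertices and 3 edges, delete both glued faces → V=33, E=67, F=36.
Check: V − E + F = 33 − 67 + 36 = 2.

36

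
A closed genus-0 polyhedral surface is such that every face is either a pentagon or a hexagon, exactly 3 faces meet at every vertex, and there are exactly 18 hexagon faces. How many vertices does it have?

56

Let x be the number of pentagons; then F = 18 + x.
Edge–face incidences: 2E = 6·18 + 5·x = 108 + 5x.
Every vertex has degree 3, so 3V = 2E.
Euler: V − E + F = 2 ⇒ (2E)/3 − E + (18 + x) = 2.
Multiply by 6: 2·(2E) − 3·(2E) + 6·(18 + x) = 12, i.e. 108 + 6x − (108 + 5x) = 12.
Collecting terms: x = 12.
Then 2E = 108 + 5·12 = 168, so E = 84, V = 2E/3 = 56, F = 18 + 12 = 30.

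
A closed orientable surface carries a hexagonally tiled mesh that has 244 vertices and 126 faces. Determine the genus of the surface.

Every face is a hexagon, so 2E = 6·126 = 756, giving E = 378.
χ = V − E + F = 244 − 378 + 126 = -8.
For a closed orientable surface χ = 2 − 2g, so g = (2 − (-8))/2 = 5.

5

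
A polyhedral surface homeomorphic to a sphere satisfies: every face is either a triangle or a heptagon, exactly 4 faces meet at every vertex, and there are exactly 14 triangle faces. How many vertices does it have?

Let x be the number of heptagons; then F = 14 + x.
Edge–face incidences: 2E = 3·14 + 7·x = 42 + 7x.
Every vertex has degree 4, so 4V = 2E.
Euler: V − E + F = 2 ⇒ (2E)/4 − E + (14 + x) = 2.
Multiply by 8: 2·(2E) − 4·(2E) + 8·(14 + x) = 16, i.e. 112 + 8x − 2·(42 + 7x) = 16.
Collecting terms: −6x + 28 = 16, so −6x = −12, so x = 2.
Then 2E = 42 + 7·2 = 56, so E = 28, V = 2E/4 = 14, F = 14 + 2 = 16.

14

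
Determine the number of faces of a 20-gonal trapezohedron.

40

The n-trapezohedron (dual of the n-antiprism) has V = 2·20 + 2 = 42, E = 4·20 = 80, F = 2·20 = 40.
Check: V − E + F = 42 − 80 + 40 = 2.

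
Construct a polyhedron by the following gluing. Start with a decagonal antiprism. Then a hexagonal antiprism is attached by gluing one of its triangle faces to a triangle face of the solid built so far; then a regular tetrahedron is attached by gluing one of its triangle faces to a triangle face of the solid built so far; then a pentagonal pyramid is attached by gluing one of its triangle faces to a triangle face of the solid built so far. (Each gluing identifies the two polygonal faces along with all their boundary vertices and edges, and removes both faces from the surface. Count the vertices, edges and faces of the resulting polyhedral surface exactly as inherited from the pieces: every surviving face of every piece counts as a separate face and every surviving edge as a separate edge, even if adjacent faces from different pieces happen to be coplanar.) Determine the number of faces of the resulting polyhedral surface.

A decagonal antiprism: V=20, E=40, F=22.
Attach a hexagonal antiprism (V=12, E=24, F=14) along a 3-gon: merge 3 vertices and 3 edges, delete both glued faces → V=29, E=61, F=34.
Attach a regular tetrahedron (V=4, E=6, F=4) along a 3-gon: merge 3 vertices and 3 edges, delete both glued faces → V=30, E=64, F=36.
Attach a pentagonal pyramid (V=6, E=10, F=6) along a 3-gon: merge 3 vertices and 3 edges, delete both glued faces → V=33, E=71, F=40.
Check: V − E + F = 33 − 71 + 40 = 2.

40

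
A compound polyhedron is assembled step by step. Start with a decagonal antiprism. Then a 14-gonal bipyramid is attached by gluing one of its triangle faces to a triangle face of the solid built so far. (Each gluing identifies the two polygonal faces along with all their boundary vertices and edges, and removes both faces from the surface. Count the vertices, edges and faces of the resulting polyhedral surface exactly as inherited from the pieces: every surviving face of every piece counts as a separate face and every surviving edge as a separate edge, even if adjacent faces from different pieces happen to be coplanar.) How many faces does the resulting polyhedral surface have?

48

A decagonal antiprism: V=20, E=40, F=22.
Attach a 14-gonal bipyramid (V=16, E=42, F=28) along a 3-gon: merge 3 vertices and 3 edges, delete both glued faces → V=33, E=79, F=48.
Check: V − E + F = 33 − 79 + 48 = 2.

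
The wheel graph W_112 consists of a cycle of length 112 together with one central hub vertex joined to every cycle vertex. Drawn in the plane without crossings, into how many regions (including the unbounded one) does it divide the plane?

113

W_112 has V = 112 + 1 = 113 vertices and E = 2·112 = 224 edges.
By Euler's formula F = 2 − V + E = 2 − 113 + 224 = 113.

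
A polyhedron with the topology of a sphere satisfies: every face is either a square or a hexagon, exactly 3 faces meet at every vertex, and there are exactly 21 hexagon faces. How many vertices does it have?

50

Let x be the number of squares; then F = 21 + x.
Edge–face incidences: 2E = 6·21 + 4·x = 126 + 4x.
Every vertex has degree 3, so 3V = 2E.
Euler: V − E + F = 2 ⇒ (2E)/3 − E + (21 + x) = 2.
Multiply by 6: 2·(2E) − 3·(2E) + 6·(21 + x) = 12, i.e. 126 + 6x − (126 + 4x) = 12.
Collecting terms: 2x = 12, so x = 6.
Then 2E = 126 + 4·6 = 150, so E = 75, V = 2E/3 = 50, F = 21 + 6 = 27.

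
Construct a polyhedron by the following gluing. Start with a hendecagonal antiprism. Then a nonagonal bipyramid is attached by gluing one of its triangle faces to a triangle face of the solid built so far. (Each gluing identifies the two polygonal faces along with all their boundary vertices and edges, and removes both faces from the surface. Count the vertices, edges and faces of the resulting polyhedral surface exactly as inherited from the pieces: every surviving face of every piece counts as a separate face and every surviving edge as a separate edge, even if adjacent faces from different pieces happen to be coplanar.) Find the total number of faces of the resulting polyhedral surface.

A hendecagonal antiprism: V=22, E=44, F=24.
Attach a nonagonal bipyramid (V=11, E=27, F=18) along a 3-gon: merge 3 vertices and 3 edges, delete both glued faces → V=30, E=68, F=40.
Check: V − E + F = 30 − 68 + 40 = 2.

40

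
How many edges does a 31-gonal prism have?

93

A prism on an n-gon has two n-gon bases and n rectangular sides: V = 2·31 = 62, E = 3·31 = 93, F = 31 + 2 = 33.
Check: V − E + F = 62 − 93 + 33 = 2.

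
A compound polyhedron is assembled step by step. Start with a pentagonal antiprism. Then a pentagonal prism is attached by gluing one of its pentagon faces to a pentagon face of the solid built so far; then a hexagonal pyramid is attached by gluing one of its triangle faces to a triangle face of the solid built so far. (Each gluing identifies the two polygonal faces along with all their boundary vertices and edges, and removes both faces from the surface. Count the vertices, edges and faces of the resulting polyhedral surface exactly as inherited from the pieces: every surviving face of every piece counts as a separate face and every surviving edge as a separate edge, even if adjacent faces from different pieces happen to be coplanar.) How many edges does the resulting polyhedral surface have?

A pentagonal antiprism: V=10, E=20, F=12.
Attach a pentagonal prism (V=10, E=15, F=7) along a 5-gon: merge 5 vertices and 5 edges, delete both glued faces → V=15, E=30, F=17.
Attach a hexagonal pyramid (V=7, E=12, F=7) along a 3-gon: merge 3 vertices and 3 edges, delete both glued faces → V=19, E=39, F=22.
Check: V − E + F = 19 − 39 + 22 = 2.

39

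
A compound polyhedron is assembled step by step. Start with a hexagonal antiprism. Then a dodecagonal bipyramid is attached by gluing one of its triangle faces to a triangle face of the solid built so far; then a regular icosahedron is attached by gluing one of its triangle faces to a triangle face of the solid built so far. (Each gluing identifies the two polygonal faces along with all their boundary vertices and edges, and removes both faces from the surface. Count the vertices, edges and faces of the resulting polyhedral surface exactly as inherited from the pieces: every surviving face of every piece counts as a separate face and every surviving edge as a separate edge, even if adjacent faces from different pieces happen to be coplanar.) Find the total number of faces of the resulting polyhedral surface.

A hexagonal antiprism: V=12, E=24, F=14.
Attach a dodecagonal bipyramid (V=14, E=36, F=24) along a 3-gon: merge 3 vertices and 3 edges, delete both glued faces → V=23, E=57, F=36.
Attach a regular icosahedron (V=12, E=30, F=20) along a 3-gon: merge 3 vertices and 3 edges, delete both glued faces → V=32, E=84, F=54.
Check: V − E + F = 32 − 84 + 54 = 2.

54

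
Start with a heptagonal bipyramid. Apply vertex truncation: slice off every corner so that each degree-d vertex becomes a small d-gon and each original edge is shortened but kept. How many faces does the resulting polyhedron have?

The base solid has V = 9, E = 21, F = 14.
Truncation replaces each original edge-end by a new vertex, so V′ = 2E = 42.
Each original edge survives, and each old vertex of degree d contributes d new edges; summing degrees gives Σd = 2E, so E′ = E + 2E = 3E = 63.
Each original face survives and each original vertex becomes one new face: F′ = F + V = 23.

23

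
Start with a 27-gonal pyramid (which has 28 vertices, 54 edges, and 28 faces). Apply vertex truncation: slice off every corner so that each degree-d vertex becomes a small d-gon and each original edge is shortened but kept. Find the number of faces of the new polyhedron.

Truncation replaces each original edge-end by a new vertex, so V′ = 2E = 108.
Each original edge survives, and each old vertex of degree d contributes d new edges; summing degrees gives Σd = 2E, so E′ = E + 2E = 3E = 162.
Each original face survives and each original vertex becomes one new face: F′ = F + V = 56.

56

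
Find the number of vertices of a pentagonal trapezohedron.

The n-trapezohedron (dual of the n-antiprism) has V = 2·5 + 2 = 12, E = 4·5 = 20, F = 2·5 = 10.

12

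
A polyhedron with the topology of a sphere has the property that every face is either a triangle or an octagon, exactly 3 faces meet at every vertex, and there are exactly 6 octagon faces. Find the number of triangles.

8

Let x be the number of triangles; then F = 6 + x.
Edge–face incidences: 2E = 8·6 + 3·x = 48 + 3x.
Every vertex has degree 3, so 3V = 2E.
Euler: V − E + F = 2 ⇒ (2E)/3 − E + (6 + x) = 2.
Multiply by 6: 2·(2E) − 3·(2E) + 6·(6 + x) = 12, i.e. 36 + 6x − (48 + 3x) = 12.
Collecting terms: 3x − 12 = 12, so 3x = 24, so x = 8.
Then 2E = 48 + 3·8 = 72, so E = 36, V = 2E/3 = 24, F = 6 + 8 = 14.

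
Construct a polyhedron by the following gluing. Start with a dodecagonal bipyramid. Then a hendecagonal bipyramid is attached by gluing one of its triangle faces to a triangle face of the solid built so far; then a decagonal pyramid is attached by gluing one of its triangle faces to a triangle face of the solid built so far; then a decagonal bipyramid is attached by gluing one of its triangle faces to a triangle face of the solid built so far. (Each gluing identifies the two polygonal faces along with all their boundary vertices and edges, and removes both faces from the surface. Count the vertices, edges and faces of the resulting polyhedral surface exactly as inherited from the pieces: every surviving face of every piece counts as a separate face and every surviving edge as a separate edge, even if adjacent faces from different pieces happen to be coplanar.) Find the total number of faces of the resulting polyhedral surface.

A dodecagonal bipyramid: V=14, E=36, F=24.
Attach a hendecagonal bipyramid (V=13, E=33, F=22) along a 3-gon: merge 3 vertices and 3 edges, delete both glued faces → V=24, E=66, F=44.
Attach a decagonal pyramid (V=11, E=20, F=11) along a 3-gon: merge 3 vertices and 3 edges, delete both glued faces → V=32, E=83, F=53.
Attach a decagonal bipyramid (V=12, E=30, F=20) along a 3-gon: merge 3 vertices and 3 edges, delete both glued faces → V=41, E=110, F=71.
Check: V − E + F = 41 − 110 + 71 = 2.

71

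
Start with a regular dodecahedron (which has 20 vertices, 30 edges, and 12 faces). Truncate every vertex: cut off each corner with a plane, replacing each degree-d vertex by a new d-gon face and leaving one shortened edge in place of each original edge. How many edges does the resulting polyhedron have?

90

Truncation replaces each original edge-end by a new vertex, so V′ = 2E = 60.
Each original edge survives, and each old vertex of degree d contributes d new edges; summing degrees gives Σd = 2E, so E′ = E + 2E = 3E = 90.
Each original face survives and each original vertex becomes one new face: F′ = F + V = 32.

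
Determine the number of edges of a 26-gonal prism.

A prism on an n-gon has two n-gon bases and n rectangular sides: V = 2·26 = 52, E = 3·26 = 78, F = 26 + 2 = 28.

78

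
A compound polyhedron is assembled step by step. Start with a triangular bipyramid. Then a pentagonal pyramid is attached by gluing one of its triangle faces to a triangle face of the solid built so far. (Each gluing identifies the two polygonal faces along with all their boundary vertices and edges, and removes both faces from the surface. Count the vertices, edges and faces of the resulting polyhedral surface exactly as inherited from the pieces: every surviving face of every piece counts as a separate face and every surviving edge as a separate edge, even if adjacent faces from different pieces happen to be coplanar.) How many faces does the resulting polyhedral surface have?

10

A triangular bipyramid: V=5, E=9, F=6.
Attach a pentagonal pyramid (V=6, E=10, F=6) along a 3-gon: merge 3 vertices and 3 edges, delete both glued faces → V=8, E=16, F=10.
Check: V − E + F = 8 − 16 + 10 = 2.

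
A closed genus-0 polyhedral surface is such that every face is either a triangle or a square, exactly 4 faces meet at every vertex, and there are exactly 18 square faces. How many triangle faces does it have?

8

Let x be the number of triangles; then F = 18 + x.
Edge–face incidences: 2E = 4·18 + 3·x = 72 + 3x.
Every vertex has degree 4, so 4V = 2E.
Euler: V − E + F = 2 ⇒ (2E)/4 − E + (18 + x) = 2.
Multiply by 8: 2·(2E) − 4·(2E) + 8·(18 + x) = 16, i.e. 144 + 8x − 2·(72 + 3x) = 16.
Collecting terms: 2x = 16, so x = 8.
Then 2E = 72 + 3·8 = 96, so E = 48, V = 2E/4 = 24, F = 18 + 8 = 26.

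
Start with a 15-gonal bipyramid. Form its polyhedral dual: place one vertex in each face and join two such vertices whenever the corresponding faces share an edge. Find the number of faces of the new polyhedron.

17

The base solid has V = 17, E = 45, F = 30.
The dual swaps V and F and preserves E: V′ = F = 30, E′ = E = 45, F′ = V = 17.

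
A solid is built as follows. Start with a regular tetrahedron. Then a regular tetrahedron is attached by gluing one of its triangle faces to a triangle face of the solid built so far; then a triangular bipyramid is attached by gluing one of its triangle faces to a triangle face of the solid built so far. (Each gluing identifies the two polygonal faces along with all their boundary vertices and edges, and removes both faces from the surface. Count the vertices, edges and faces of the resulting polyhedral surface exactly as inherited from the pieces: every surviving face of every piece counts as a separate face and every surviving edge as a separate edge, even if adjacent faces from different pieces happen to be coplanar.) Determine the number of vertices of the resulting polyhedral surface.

7

A regular tetrahedron: V=4, E=6, F=4.
Attach a regular tetrahedron (V=4, E=6, F=4) along a 3-gon: merge 3 vertices and 3 edges, delete both glued faces → V=5, E=9, F=6.
Attach a triangular bipyramid (V=5, E=9, F=6) along a 3-gon: merge 3 vertices and 3 edges, delete both glued faces → V=7, E=15, F=10.
Check: V − E + F = 7 − 15 + 10 = 2.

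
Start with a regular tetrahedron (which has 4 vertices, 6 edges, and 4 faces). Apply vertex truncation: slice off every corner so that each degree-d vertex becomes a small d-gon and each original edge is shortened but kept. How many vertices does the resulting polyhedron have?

Truncation replaces each original edge-end by a new vertex, so V′ = 2E = 12.
Each original edge survives, and each old vertex of degree d contributes d new edges; summing degrees gives Σd = 2E, so E′ = E + 2E = 3E = 18.
Each original face survives and each original vertex becomes one new face: F′ = F + V = 8.

12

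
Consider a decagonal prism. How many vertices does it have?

A prism on an n-gon has two n-gon bases and n rectangular sides: V = 2·10 = 20, E = 3·10 = 30, F = 10 + 2 = 12.

20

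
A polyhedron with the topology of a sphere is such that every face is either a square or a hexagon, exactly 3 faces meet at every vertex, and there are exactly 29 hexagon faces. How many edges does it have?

Let x be the number of squares; then F = 29 + x.
Edge–face incidences: 2E = 6·29 + 4·x = 174 + 4x.
Every vertex has degree 3, so 3V = 2E.
Euler: V − E + F = 2 ⇒ (2E)/3 − E + (29 + x) = 2.
Multiply by 6: 2·(2E) − 3·(2E) + 6·(29 + x) = 12, i.e. 174 + 6x − (174 + 4x) = 12.
Collecting terms: 2x = 12, so x = 6.
Then 2E = 174 + 4·6 = 198, so E = 99, V = 2E/3 = 66, F = 29 + 6 = 35.

99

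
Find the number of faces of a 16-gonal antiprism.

An antiprism on an n-gon has two n-gon caps and 2n triangles: V = 2·16 = 32, E = 4·16 = 64, F = 2·16 + 2 = 34.
Check: V − E + F = 32 − 64 + 34 = 2.

34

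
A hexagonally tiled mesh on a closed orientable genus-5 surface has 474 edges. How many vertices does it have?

308

χ = 2 − 2·5 = -8, and every face is a hexagon so 6F = 2E.
F = 2E/6 = 158. Then V = -8 + E − F = -8 + 474 − 158 = 308.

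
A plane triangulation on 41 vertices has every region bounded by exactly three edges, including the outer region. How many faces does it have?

In a plane triangulation 3F = 2E and V − E + F = 2, so F = 2V − 4 = 2·41 − 4 = 78.

78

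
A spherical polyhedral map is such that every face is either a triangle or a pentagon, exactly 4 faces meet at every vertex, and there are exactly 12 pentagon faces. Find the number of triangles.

20

Let x be the number of triangles; then F = 12 + x.
Edge–face incidences: 2E = 5·12 + 3·x = 60 + 3x.
Every vertex has degree 4, so 4V = 2E.
Euler: V − E + F = 2 ⇒ (2E)/4 − E + (12 + x) = 2.
Multiply by 8: 2·(2E) − 4·(2E) + 8·(12 + x) = 16, i.e. 96 + 8x − 2·(60 + 3x) = 16.
Collecting terms: 2x − 24 = 16, so 2x = 40, so x = 20.
Then 2E = 60 + 3·20 = 120, so E = 60, V = 2E/4 = 30, F = 12 + 20 = 32.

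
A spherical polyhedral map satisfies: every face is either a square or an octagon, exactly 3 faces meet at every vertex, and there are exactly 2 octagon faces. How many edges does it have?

Let x be the number of squares; then F = 2 + x.
Edge–face incidences: 2E = 8·2 + 4·x = 16 + 4x.
Every vertex has degree 3, so 3V = 2E.
Euler: V − E + F = 2 ⇒ (2E)/3 − E + (2 + x) = 2.
Multiply by 6: 2·(2E) − 3·(2E) + 6·(2 + x) = 12, i.e. 12 + 6x − (16 + 4x) = 12.
Collecting terms: 2x − 4 = 12, so 2x = 16, so x = 8.
Then 2E = 16 + 4·8 = 48, so E = 24, V = 2E/3 = 16, F = 2 + 8 = 10.

24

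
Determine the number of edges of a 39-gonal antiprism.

An antiprism on an n-gon has two n-gon caps and 2n triangles: V = 2·39 = 78, E = 4·39 = 156, F = 2·39 + 2 = 80.

156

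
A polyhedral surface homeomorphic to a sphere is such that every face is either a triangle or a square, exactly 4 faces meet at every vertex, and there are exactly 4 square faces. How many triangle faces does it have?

Let x be the number of triangles; then F = 4 + x.
Edge–face incidences: 2E = 4·4 + 3·x = 16 + 3x.
Every vertex has degree 4, so 4V = 2E.
Euler: V − E + F = 2 ⇒ (2E)/4 − E + (4 + x) = 2.
Multiply by 8: 2·(2E) − 4·(2E) + 8·(4 + x) = 16, i.e. 32 + 8x − 2·(16 + 3x) = 16.
Collecting terms: 2x = 16, so x = 8.
Then 2E = 16 + 3·8 = 40, so E = 20, V = 2E/4 = 10, F = 4 + 8 = 12.

8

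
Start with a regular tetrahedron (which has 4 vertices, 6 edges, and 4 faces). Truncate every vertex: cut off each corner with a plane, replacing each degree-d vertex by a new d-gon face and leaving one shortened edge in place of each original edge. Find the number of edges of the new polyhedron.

Truncation replaces each original edge-end by a new vertex, so V′ = 2E = 12.
Each original edge survives, and each old vertex of degree d contributes d new edges; summing degrees gives Σd = 2E, so E′ = E + 2E = 3E = 18.
Each original face survives and each original vertex becomes one new face: F′ = F + V = 8.

18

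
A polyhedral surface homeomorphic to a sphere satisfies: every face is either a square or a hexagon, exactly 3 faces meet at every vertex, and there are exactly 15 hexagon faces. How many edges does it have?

57

Let x be the number of squares; then F = 15 + x.
Edge–face incidences: 2E = 6·15 + 4·x = 90 + 4x.
Every vertex has degree 3, so 3V = 2E.
Euler: V − E + F = 2 ⇒ (2E)/3 − E + (15 + x) = 2.
Multiply by 6: 2·(2E) − 3·(2E) + 6·(15 + x) = 12, i.e. 90 + 6x − (90 + 4x) = 12.
Collecting terms: 2x = 12, so x = 6.
Then 2E = 90 + 4·6 = 114, so E = 57, V = 2E/3 = 38, F = 15 + 6 = 21.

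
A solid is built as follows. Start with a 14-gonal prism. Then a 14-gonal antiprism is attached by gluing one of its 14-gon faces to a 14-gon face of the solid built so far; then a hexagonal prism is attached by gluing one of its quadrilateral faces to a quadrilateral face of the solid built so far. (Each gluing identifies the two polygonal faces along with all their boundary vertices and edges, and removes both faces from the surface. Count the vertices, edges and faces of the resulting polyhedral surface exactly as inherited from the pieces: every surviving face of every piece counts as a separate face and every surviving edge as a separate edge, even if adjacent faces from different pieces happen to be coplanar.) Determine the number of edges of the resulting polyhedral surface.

98

A 14-gonal prism: V=28, E=42, F=16.
Attach a 14-gonal antiprism (V=28, E=56, F=30) along a 14-gon: merge 14 vertices and 14 edges, delete both glued faces → V=42, E=84, F=44.
Attach a hexagonal prism (V=12, E=18, F=8) along a 4-gon: merge 4 vertices and 4 edges, delete both glued faces → V=50, E=98, F=50.
Check: V − E + F = 50 − 98 + 50 = 2.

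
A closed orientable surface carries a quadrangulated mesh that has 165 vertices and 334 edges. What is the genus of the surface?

2

Every face is a square and each edge borders two faces, so 4F = 2·334, giving F = 167.
χ = V − E + F = 165 − 334 + 167 = -2.
For a closed orientable surface χ = 2 − 2g, so g = (2 − (-2))/2 = 2.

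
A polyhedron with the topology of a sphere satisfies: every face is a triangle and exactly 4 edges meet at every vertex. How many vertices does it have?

Each face has 3 edges and each edge borders two faces, so 2E = 3F.
Each vertex has degree 4, so 4V = 2E and hence V = 3F/4.
Euler: V − E + F = 2 ⇒ (3F/4) − (3F/2) + F = 2.
Multiply by 8: (6 − 12 + 8)F = 16, i.e. 2F = 16.
So F = 8, E = 3·8/2 = 12, V = 3·8/4 = 6.

6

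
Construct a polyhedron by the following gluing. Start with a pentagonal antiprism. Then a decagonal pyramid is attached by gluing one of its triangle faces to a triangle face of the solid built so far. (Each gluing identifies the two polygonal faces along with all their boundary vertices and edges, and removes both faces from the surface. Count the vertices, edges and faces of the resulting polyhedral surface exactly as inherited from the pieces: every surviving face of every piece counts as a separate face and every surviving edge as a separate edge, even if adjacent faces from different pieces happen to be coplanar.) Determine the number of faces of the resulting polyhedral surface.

21

A pentagonal antiprism: V=10, E=20, F=12.
Attach a decagonal pyramid (V=11, E=20, F=11) along a 3-gon: merge 3 vertices and 3 edges, delete both glued faces → V=18, E=37, F=21.
Check: V − E + F = 18 − 37 + 21 = 2.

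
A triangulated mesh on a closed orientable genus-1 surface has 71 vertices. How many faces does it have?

142

χ = 2 − 2·1 = 0, and every face is a triangle so 3F = 2E.
V − E + F = 0 with E = 3F/2 gives 71 − (3/2 − 1)·F = 0, so F = 142 and E = 213.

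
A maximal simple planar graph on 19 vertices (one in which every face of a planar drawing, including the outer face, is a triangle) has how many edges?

In a plane triangulation 3F = 2E and V − E + F = 2, so E = 3V − 6 = 3·19 − 6 = 51.

51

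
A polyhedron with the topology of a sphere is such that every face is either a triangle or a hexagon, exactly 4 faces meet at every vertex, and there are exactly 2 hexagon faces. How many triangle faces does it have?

Let x be the number of triangles; then F = 2 + x.
Edge–face incidences: 2E = 6·2 + 3·x = 12 + 3x.
Every vertex has degree 4, so 4V = 2E.
Euler: V − E + F = 2 ⇒ (2E)/4 − E + (2 + x) = 2.
Multiply by 8: 2·(2E) − 4·(2E) + 8·(2 + x) = 16, i.e. 16 + 8x − 2·(12 + 3x) = 16.
Collecting terms: 2x − 8 = 16, so 2x = 24, so x = 12.
Then 2E = 12 + 3·12 = 48, so E = 24, V = 2E/4 = 12, F = 2 + 12 = 14.

12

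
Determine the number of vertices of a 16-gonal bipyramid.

18

A bipyramid over an n-gon has 2n triangular faces and n + 2 vertices: V = 16 + 2 = 18, E = 3·16 = 48, F = 2·16 = 32.
Check: V − E + F = 18 − 48 + 32 = 2.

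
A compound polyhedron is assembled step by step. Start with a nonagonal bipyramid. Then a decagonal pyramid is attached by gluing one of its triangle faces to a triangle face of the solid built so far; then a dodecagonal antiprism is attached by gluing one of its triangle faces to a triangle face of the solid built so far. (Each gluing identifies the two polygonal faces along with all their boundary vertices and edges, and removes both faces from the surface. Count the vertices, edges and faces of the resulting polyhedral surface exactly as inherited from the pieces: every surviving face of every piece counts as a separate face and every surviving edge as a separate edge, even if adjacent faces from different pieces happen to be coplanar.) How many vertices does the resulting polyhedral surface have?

A nonagonal bipyramid: V=11, E=27, F=18.
Attach a decagonal pyramid (V=11, E=20, F=11) along a 3-gon: merge 3 vertices and 3 edges, delete both glued faces → V=19, E=44, F=27.
Attach a dodecagonal antiprism (V=24, E=48, F=26) along a 3-gon: merge 3 vertices and 3 edges, delete both glued faces → V=40, E=89, F=51.
Check: V − E + F = 40 − 89 + 51 = 2.

40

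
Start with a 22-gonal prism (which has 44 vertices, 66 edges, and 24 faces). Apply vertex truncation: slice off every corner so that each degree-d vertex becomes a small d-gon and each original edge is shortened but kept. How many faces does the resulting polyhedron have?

Truncation replaces each original edge-end by a new vertex, so V′ = 2E = 132.
Each original edge survives, and each old vertex of degree d contributes d new edges; summing degrees gives Σd = 2E, so E′ = E + 2E = 3E = 198.
Each original face survives and each original vertex becomes one new face: F′ = F + V = 68.

68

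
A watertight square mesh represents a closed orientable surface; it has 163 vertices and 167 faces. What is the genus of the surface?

3

Every face is a square, so 2E = 4·167 = 668, giving E = 334.
χ = V − E + F = 163 − 334 + 167 = -4.
For a closed orientable surface χ = 2 − 2g, so g = (2 − (-4))/2 = 3.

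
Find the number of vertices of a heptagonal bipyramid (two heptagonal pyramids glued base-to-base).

A bipyramid over an n-gon has 2n triangular faces and n + 2 vertices: V = 7 + 2 = 9, E = 3·7 = 21, F = 2·7 = 14.

9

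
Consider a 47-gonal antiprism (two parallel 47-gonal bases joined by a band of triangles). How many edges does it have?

188

An antiprism on an n-gon has two n-gon caps and 2n triangles: V = 2·47 = 94, E = 4·47 = 188, F = 2·47 + 2 = 96.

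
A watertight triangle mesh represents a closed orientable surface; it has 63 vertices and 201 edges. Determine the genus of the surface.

Every face is a triangle and each edge borders two faces, so 3F = 2·201, giving F = 134.
χ = V − E + F = 63 − 201 + 134 = -4.
For a closed orientable surface χ = 2 − 2g, so g = (2 − (-4))/2 = 3.

3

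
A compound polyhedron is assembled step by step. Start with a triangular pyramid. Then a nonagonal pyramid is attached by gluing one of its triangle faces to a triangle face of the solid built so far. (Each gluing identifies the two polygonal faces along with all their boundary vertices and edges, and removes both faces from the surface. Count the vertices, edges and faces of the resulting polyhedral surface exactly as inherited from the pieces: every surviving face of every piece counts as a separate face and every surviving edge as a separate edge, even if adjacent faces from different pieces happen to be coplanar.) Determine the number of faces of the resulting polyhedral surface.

A triangular pyramid: V=4, E=6, F=4.
Attach a nonagonal pyramid (V=10, E=18, F=10) along a 3-gon: merge 3 vertices and 3 edges, delete both glued faces → V=11, E=21, F=12.
Check: V − E + F = 11 − 21 + 12 = 2.

12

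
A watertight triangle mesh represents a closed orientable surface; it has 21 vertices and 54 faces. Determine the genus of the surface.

Every face is a triangle, so 2E = 3·54 = 162, giving E = 81.
χ = V − E + F = 21 − 81 + 54 = -6.
For a closed orientable surface χ = 2 − 2g, so g = (2 − (-6))/2 = 4.

4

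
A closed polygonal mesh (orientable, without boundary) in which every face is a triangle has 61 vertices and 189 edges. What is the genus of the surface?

Every face is a triangle and each edge borders two faces, so 3F = 2·189, giving F = 126.
χ = V − E + F = 61 − 189 + 126 = -2.
For a closed orientable surface χ = 2 − 2g, so g = (2 − (-2))/2 = 2.

2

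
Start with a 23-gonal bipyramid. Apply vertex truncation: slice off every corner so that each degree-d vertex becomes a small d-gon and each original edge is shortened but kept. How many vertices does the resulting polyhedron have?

The base solid has V = 25, E = 69, F = 46.
Truncation replaces each original edge-end by a new vertex, so V′ = 2E = 138.
Each original edge survives, and each old vertex of degree d contributes d new edges; summing degrees gives Σd = 2E, so E′ = E + 2E = 3E = 207.
Each original face survives and each original vertex becomes one new face: F′ = F + V = 71.

138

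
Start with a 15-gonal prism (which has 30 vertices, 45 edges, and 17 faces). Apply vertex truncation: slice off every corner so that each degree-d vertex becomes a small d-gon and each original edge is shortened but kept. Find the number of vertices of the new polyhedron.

90

Truncation replaces each original edge-end by a new vertex, so V′ = 2E = 90.
Each original edge survives, and each old vertex of degree d contributes d new edges; summing degrees gives Σd = 2E, so E′ = E + 2E = 3E = 135.
Each original face survives and each original vertex becomes one new face: F′ = F + V = 47.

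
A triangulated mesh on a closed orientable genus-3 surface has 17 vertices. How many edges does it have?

χ = 2 − 2·3 = -4, and every face is a triangle so 3F = 2E.
V − E + F = -4 with E = 3F/2 gives 17 − (3/2 − 1)·F = -4, so F = 42 and E = 63.

63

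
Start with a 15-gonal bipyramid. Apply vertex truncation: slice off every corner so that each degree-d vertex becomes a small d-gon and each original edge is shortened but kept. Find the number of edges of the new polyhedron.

135

The base solid has V = 17, E = 45, F = 30.
Truncation replaces each original edge-end by a new vertex, so V′ = 2E = 90.
Each original edge survives, and each old vertex of degree d contributes d new edges; summing degrees gives Σd = 2E, so E′ = E + 2E = 3E = 135.
Each original face survives and each original vertex becomes one new face: F′ = F + V = 47.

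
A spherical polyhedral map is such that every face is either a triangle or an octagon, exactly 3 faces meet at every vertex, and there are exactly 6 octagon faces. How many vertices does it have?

24

Let x be the number of triangles; then F = 6 + x.
Edge–face incidences: 2E = 8·6 + 3·x = 48 + 3x.
Every vertex has degree 3, so 3V = 2E.
Euler: V − E + F = 2 ⇒ (2E)/3 − E + (6 + x) = 2.
Multiply by 6: 2·(2E) − 3·(2E) + 6·(6 + x) = 12, i.e. 36 + 6x − (48 + 3x) = 12.
Collecting terms: 3x − 12 = 12, so 3x = 24, so x = 8.
Then 2E = 48 + 3·8 = 72, so E = 36, V = 2E/3 = 24, F = 6 + 8 = 14.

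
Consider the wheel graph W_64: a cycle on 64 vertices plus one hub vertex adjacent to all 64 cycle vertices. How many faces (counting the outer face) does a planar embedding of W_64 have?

W_64 has V = 64 + 1 = 65 vertices and E = 2·64 = 128 edges.
By Euler's formula F = 2 − V + E = 2 − 65 + 128 = 65.

65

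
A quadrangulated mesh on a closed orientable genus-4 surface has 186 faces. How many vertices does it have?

180

χ = 2 − 2·4 = -6, and every face is a square so 4F = 2E.
E = 4·186/2 = 372. Then V = -6 + E − F = -6 + 372 − 186 = 180.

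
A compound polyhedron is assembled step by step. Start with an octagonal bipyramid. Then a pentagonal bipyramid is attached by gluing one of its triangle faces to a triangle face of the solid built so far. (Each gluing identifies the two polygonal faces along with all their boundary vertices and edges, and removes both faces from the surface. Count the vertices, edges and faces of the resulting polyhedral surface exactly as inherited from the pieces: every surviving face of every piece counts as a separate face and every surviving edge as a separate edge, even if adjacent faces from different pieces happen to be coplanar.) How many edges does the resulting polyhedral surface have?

An octagonal bipyramid: V=10, E=24, F=16.
Attach a pentagonal bipyramid (V=7, E=15, F=10) along a 3-gon: merge 3 vertices and 3 edges, delete both glued faces → V=14, E=36, F=24.
Check: V − E + F = 14 − 36 + 24 = 2.

36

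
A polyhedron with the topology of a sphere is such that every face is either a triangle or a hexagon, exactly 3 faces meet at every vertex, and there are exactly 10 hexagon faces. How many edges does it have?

Let x be the number of triangles; then F = 10 + x.
Edge–face incidences: 2E = 6·10 + 3·x = 60 + 3x.
Every vertex has degree 3, so 3V = 2E.
Euler: V − E + F = 2 ⇒ (2E)/3 − E + (10 + x) = 2.
Multiply by 6: 2·(2E) − 3·(2E) + 6·(10 + x) = 12, i.e. 60 + 6x − (60 + 3x) = 12.
Collecting terms: 3x = 12, so x = 4.
Then 2E = 60 + 3·4 = 72, so E = 36, V = 2E/3 = 24, F = 10 + 4 = 14.

36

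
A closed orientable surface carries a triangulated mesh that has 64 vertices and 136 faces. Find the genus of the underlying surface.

Every face is a triangle, so 2E = 3·136 = 408, giving E = 204.
χ = V − E + F = 64 − 204 + 136 = -4.
For a closed orientable surface χ = 2 − 2g, so g = (2 − (-4))/2 = 3.

3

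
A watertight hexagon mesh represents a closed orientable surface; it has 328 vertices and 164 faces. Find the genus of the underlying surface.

1

Every face is a hexagon, so 2E = 6·164 = 984, giving E = 492.
χ = V − E + F = 328 − 492 + 164 = 0.
For a closed orientable surface χ = 2 − 2g, so g = (2 − (0))/2 = 1.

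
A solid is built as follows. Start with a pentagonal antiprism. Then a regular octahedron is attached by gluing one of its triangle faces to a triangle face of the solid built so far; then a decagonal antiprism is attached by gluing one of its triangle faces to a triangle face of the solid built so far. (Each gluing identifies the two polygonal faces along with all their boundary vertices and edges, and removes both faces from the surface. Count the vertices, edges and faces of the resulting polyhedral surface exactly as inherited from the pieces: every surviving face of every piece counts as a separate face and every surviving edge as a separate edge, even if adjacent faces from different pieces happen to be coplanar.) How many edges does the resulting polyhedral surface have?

66

A pentagonal antiprism: V=10, E=20, F=12.
Attach a regular octahedron (V=6, E=12, F=8) along a 3-gon: merge 3 vertices and 3 edges, delete both glued faces → V=13, E=29, F=18.
Attach a decagonal antiprism (V=20, E=40, F=22) along a 3-gon: merge 3 vertices and 3 edges, delete both glued faces → V=30, E=66, F=38.
Check: V − E + F = 30 − 66 + 38 = 2.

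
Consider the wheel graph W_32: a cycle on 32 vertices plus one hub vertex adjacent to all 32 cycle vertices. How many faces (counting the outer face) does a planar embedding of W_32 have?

W_32 has V = 32 + 1 = 33 vertices and E = 2·32 = 64 edges.
By Euler's formula F = 2 − V + E = 2 − 33 + 64 = 33.

33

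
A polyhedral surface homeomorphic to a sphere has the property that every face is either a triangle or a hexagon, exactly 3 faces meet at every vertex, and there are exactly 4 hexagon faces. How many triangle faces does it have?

4

Let x be the number of triangles; then F = 4 + x.
Edge–face incidences: 2E = 6·4 + 3·x = 24 + 3x.
Every vertex has degree 3, so 3V = 2E.
Euler: V − E + F = 2 ⇒ (2E)/3 − E + (4 + x) = 2.
Multiply by 6: 2·(2E) − 3·(2E) + 6·(4 + x) = 12, i.e. 24 + 6x − (24 + 3x) = 12.
Collecting terms: 3x = 12, so x = 4.
Then 2E = 24 + 3·4 = 36, so E = 18, V = 2E/3 = 12, F = 4 + 4 = 8.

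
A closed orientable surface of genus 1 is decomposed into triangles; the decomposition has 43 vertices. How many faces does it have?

86

χ = 2 − 2·1 = 0, and every face is a triangle so 3F = 2E.
V − E + F = 0 with E = 3F/2 gives 43 − (3/2 − 1)·F = 0, so F = 86 and E = 129.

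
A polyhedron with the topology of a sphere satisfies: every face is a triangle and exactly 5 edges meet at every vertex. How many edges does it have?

Each face has 3 edges and each edge borders two faces, so 2E = 3F.
Each vertex has degree 5, so 5V = 2E and hence V = 3F/5.
Euler: V − E + F = 2 ⇒ (3F/5) − (3F/2) + F = 2.
Multiply by 10: (6 − 15 + 10)F = 20, i.e. 1F = 20.
So F = 20, E = 3·20/2 = 30, V = 3·20/5 = 12.

30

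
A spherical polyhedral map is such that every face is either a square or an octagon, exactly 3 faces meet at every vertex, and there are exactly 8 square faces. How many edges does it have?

24

Let x be the number of octagons; then F = 8 + x.
Edge–face incidences: 2E = 4·8 + 8·x = 32 + 8x.
Every vertex has degree 3, so 3V = 2E.
Euler: V − E + F = 2 ⇒ (2E)/3 − E + (8 + x) = 2.
Multiply by 6: 2·(2E) − 3·(2E) + 6·(8 + x) = 12, i.e. 48 + 6x − (32 + 8x) = 12.
Collecting terms: −2x + 16 = 12, so −2x = −4, so x = 2.
Then 2E = 32 + 8·2 = 48, so E = 24, V = 2E/3 = 16, F = 8 + 2 = 10.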